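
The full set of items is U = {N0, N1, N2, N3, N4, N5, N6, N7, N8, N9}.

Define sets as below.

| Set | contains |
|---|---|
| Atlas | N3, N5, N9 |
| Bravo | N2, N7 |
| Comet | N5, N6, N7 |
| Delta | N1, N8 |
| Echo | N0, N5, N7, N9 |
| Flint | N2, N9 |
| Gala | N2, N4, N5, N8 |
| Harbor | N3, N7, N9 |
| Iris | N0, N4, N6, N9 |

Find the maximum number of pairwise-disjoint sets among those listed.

Comet, Delta, Flint are pairwise disjoint (Comet={N5,N6,N7}; Delta={N1,N8}; Flint={N2,N9}).
Every remaining set overlaps one of these, and no 4 of the listed sets are pairwise disjoint, so 3 is the maximum.

3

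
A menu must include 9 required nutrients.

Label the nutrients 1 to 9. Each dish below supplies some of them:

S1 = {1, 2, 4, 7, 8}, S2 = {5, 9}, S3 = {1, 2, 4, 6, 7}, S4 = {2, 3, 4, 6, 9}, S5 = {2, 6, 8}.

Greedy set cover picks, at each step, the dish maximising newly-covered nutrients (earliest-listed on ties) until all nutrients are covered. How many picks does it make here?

Greedy: pick S1 (covers 5 new) → pick S4 (covers 3 new) → pick S2 (covers 1 new). Total picks: 3.

3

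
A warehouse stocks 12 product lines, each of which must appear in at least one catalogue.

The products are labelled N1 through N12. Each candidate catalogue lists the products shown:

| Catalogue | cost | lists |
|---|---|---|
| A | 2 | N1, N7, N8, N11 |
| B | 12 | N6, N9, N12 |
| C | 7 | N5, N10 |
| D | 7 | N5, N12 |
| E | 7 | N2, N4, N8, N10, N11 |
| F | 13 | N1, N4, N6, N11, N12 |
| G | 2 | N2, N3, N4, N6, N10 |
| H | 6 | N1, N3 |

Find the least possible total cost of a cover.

23

A, B, D, G together cover every product (A ∪ B ∪ D ∪ G = {N1, N2, N3, N4, N5, N6, N7, N8, N9, N10, N11, N12}); total cost 2 + 12 + 7 + 2 = 23.
No covering selection has total cost below 23.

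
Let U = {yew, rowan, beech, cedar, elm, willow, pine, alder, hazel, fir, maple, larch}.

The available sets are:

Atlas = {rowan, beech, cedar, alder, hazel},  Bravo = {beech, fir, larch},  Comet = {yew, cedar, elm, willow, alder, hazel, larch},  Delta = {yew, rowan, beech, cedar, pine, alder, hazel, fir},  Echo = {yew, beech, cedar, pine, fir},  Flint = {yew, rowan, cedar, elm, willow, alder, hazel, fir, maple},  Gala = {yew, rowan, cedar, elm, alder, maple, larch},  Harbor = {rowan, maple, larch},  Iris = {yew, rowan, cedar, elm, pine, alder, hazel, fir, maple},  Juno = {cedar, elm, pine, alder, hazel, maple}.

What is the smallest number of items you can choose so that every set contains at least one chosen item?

The 2 items {cedar, larch} hit every set.
The sets Bravo, Juno are pairwise disjoint, so any hitting set needs a separate item for each — at least 2. Hence 2 is optimal.

2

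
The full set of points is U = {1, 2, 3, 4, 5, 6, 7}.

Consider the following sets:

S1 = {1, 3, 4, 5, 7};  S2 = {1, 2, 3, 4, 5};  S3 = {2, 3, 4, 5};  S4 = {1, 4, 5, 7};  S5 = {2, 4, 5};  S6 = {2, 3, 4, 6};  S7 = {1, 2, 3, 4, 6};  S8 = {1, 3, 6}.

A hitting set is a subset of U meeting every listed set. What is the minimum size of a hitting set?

H = {1, 2} meets every set (each contains at least one member of H), and |H| = 2.
The sets S5, S8 are pairwise disjoint, so any hitting set needs a separate point for each — at least 2. Hence 2 is optimal.

2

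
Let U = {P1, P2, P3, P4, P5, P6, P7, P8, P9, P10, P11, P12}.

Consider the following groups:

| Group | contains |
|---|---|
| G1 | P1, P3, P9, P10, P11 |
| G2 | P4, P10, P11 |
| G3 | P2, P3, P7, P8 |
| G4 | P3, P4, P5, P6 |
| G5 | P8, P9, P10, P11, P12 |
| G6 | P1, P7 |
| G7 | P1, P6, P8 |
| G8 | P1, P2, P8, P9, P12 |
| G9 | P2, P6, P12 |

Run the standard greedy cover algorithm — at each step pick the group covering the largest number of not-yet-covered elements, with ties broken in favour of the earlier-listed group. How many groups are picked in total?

4

Greedy: pick G1 (covers 5 new) → pick G3 (covers 3 new) → pick G4 (covers 3 new) → pick G5 (covers 1 new). Total picks: 4.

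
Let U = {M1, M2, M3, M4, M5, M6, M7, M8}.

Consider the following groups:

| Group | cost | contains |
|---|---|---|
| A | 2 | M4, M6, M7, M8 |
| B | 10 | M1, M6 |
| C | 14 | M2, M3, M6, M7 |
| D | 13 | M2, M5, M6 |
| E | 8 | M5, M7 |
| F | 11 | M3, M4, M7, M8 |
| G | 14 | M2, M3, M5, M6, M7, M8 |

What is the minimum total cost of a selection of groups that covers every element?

26

A, B, G together cover every element (A ∪ B ∪ G = {M1, M2, M3, M4, M5, M6, M7, M8}); total cost 2 + 10 + 14 = 26.
No covering selection has total cost below 26.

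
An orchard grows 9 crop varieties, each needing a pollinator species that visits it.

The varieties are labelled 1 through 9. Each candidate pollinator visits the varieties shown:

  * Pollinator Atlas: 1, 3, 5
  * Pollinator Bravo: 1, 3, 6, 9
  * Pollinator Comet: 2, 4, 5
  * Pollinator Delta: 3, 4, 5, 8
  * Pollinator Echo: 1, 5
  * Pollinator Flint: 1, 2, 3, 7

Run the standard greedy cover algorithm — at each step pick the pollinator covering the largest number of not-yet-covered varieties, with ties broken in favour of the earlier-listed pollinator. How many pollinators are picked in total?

Greedy: pick Bravo (covers 4 new) → pick Comet (covers 3 new) → pick Delta (covers 1 new) → pick Flint (covers 1 new). Total picks: 4.
(The true minimum cover uses only 3 pollinators, so greedy is not optimal here.)

4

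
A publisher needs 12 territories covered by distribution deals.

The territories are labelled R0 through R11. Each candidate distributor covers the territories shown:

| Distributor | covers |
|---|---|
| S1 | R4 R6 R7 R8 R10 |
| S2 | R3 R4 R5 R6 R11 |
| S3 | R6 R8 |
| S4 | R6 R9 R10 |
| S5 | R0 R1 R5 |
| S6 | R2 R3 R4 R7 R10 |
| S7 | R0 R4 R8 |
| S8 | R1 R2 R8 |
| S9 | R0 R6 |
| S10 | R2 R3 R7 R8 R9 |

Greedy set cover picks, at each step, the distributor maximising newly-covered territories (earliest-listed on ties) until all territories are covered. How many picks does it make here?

Greedy: pick S1 (covers 5 new) → pick S2 (covers 3 new) → pick S5 (covers 2 new) → pick S10 (covers 2 new). Total picks: 4.

4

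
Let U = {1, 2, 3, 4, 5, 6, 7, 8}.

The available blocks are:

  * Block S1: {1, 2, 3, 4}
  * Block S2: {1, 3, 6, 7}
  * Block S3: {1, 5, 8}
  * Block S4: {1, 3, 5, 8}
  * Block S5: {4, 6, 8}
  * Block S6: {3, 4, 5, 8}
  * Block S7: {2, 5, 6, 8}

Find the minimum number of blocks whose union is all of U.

Take {S1, S2, S7}. Their union is {1, 2, 3, 4, 5, 6, 7, 8}, which is all 8 points.
Only S2 contains 7, so S2 is forced; the remaining 4 points need at least 2 more blocks (each remaining block adds at most 3) — so at least 3 blocks are needed, and 3 is optimal.

3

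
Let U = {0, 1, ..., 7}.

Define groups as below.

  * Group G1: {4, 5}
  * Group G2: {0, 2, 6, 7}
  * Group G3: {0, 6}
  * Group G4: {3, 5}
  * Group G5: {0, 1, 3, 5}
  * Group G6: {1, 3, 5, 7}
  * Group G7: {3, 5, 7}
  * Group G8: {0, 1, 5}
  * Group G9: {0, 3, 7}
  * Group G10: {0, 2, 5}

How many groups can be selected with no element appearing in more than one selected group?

2

G3, G4 are pairwise disjoint (G3={0,6}; G4={3,5}).
Every remaining group overlaps one of these, and no 3 of the listed groups are pairwise disjoint, so 2 is the maximum.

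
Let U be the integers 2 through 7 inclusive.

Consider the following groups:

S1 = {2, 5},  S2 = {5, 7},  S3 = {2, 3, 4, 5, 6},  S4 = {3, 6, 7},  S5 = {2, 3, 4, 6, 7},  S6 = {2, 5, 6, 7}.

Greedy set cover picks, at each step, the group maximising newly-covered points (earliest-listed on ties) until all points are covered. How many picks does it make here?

Greedy: pick S3 (covers 5 new) → pick S2 (covers 1 new). Total picks: 2.

2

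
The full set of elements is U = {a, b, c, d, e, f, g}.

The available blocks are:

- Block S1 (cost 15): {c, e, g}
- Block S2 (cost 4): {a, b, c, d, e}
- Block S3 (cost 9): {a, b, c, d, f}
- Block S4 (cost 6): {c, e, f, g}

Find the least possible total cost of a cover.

10

S2, S4 together cover every element (S2 ∪ S4 = {a, b, c, d, e, f, g}); total cost 4 + 6 = 10.
No covering selection has total cost below 10.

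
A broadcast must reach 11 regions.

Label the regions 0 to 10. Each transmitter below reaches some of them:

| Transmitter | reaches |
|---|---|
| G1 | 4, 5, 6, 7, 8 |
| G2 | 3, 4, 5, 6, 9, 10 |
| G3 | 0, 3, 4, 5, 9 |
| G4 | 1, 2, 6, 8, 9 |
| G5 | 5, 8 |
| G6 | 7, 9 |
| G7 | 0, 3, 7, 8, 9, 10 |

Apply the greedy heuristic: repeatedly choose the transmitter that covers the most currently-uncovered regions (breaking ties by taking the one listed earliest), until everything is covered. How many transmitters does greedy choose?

Greedy: pick G2 (covers 6 new) → pick G4 (covers 3 new) → pick G7 (covers 2 new). Total picks: 3.

3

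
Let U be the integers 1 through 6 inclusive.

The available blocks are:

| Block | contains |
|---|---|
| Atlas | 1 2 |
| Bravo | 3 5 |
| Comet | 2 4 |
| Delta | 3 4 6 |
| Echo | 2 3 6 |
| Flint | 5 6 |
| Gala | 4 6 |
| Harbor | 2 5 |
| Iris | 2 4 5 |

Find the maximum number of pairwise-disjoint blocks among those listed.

3

Atlas, Bravo, Gala are pairwise disjoint (Atlas={1,2}; Bravo={3,5}; Gala={4,6}).
Every remaining block overlaps one of these, and no 4 of the listed blocks are pairwise disjoint, so 3 is the maximum.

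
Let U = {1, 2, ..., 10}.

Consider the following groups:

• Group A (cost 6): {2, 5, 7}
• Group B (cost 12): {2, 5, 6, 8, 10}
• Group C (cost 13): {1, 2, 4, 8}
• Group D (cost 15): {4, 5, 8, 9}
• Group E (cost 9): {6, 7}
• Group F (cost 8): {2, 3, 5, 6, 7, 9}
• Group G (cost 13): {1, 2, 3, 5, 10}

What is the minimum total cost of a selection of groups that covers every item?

33

B, C, F together cover every item (B ∪ C ∪ F = {1, 2, 3, 4, 5, 6, 7, 8, 9, 10}); total cost 12 + 13 + 8 = 33.
No covering selection has total cost below 33.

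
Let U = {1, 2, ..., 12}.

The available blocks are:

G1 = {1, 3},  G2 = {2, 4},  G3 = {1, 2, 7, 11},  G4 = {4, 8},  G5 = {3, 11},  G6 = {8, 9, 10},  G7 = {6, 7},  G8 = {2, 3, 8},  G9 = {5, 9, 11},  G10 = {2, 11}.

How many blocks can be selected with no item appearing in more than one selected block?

G1, G6, G7, G10 are pairwise disjoint (G1={1,3}; G6={8,9,10}; G7={6,7}; G10={2,11}).
Every remaining block overlaps one of these, and no 5 of the listed blocks are pairwise disjoint, so 4 is the maximum.

4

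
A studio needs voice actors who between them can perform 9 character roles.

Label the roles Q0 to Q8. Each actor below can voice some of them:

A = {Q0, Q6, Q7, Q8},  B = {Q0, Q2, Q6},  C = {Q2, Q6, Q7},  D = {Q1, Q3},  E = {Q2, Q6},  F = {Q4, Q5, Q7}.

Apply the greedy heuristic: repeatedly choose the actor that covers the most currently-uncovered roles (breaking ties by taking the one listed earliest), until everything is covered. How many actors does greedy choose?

4

Greedy: pick A (covers 4 new) → pick D (covers 2 new) → pick F (covers 2 new) → pick B (covers 1 new). Total picks: 4.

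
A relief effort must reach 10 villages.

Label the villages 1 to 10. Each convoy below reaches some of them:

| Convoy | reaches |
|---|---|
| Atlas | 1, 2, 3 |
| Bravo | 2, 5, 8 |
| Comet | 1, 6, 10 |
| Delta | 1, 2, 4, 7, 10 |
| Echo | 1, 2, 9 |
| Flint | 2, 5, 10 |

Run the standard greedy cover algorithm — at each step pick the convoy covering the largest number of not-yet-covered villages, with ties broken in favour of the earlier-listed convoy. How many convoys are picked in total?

5

Greedy: pick Delta (covers 5 new) → pick Bravo (covers 2 new) → pick Atlas (covers 1 new) → pick Comet (covers 1 new) → pick Echo (covers 1 new). Total picks: 5.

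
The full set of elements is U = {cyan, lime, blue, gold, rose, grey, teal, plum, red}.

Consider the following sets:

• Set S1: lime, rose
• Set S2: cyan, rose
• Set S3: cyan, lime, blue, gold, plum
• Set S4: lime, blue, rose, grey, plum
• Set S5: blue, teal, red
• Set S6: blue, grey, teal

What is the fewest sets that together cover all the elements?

3

S3, S4, and S5 cover everything between them: the union {cyan, lime, blue, gold, rose, grey, teal, plum, red} is all of U.
Only S3 contains gold, so S3 is forced; the remaining 4 elements need at least 2 more sets (each remaining set adds at most 2) — so at least 3 sets are needed, and 3 is optimal.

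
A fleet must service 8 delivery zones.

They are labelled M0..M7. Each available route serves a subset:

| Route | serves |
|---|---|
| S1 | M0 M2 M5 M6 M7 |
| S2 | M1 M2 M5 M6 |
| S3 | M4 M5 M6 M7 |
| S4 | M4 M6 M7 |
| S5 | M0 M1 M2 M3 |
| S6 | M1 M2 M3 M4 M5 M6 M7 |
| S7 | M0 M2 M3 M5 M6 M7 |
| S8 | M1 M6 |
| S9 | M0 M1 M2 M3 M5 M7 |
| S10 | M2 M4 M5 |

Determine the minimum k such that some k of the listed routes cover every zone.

S3 and S9 together: S3 ∪ S9 = {M0, M1, M2, M3, M4, M5, M6, M7} — every zone is covered.
No single route has all 8 zones (the largest, S6, has 7), so 2 is optimal.

2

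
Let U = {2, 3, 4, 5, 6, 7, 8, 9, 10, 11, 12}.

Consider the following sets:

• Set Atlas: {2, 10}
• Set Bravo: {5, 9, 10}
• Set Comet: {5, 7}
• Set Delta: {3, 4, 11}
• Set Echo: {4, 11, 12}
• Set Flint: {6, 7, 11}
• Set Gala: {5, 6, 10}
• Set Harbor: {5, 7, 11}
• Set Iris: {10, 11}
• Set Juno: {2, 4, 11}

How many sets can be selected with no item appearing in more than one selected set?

3

Atlas, Comet, Echo are pairwise disjoint (Atlas={2,10}; Comet={5,7}; Echo={4,11,12}).
Every remaining set overlaps one of these, and no 4 of the listed sets are pairwise disjoint, so 3 is the maximum.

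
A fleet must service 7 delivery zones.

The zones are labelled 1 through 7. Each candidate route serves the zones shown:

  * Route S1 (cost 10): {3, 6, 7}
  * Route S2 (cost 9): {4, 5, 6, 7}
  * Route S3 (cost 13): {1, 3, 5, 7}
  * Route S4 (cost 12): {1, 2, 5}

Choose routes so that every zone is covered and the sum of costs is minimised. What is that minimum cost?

S1, S2, S4 together cover every zone (S1 ∪ S2 ∪ S4 = {1, 2, 3, 4, 5, 6, 7}); total cost 10 + 9 + 12 = 31.
No covering selection has total cost below 31.

31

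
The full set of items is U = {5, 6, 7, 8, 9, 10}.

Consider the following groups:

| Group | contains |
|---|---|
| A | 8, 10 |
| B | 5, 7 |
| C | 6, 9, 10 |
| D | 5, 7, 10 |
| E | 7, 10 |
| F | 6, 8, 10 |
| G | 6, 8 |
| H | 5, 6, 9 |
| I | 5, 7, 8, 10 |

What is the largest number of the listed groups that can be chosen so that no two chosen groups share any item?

A, H are pairwise disjoint (A={8,10}; H={5,6,9}).
Every remaining group overlaps one of these, and no 3 of the listed groups are pairwise disjoint, so 2 is the maximum.

2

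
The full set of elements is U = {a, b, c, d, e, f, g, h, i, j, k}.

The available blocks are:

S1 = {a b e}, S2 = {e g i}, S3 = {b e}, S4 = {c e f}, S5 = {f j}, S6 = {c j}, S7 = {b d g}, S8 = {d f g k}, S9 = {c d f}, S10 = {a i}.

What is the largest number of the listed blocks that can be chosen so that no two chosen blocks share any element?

4

S3, S6, S8, S10 are pairwise disjoint (S3={b,e}; S6={c,j}; S8={d,f,g,k}; S10={a,i}).
Every remaining block overlaps one of these, and no 5 of the listed blocks are pairwise disjoint, so 4 is the maximum.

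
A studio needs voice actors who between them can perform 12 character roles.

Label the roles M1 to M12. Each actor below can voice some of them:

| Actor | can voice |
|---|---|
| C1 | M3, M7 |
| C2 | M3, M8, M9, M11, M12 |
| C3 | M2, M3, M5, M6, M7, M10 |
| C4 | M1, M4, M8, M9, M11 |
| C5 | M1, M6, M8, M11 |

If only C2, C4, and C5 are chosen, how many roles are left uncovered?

4

Union of C2, C4, C5 = {M1, M3, M4, M6, M8, M9, M11, M12}.
Not covered: M2, M5, M7, M10 — 4 roles.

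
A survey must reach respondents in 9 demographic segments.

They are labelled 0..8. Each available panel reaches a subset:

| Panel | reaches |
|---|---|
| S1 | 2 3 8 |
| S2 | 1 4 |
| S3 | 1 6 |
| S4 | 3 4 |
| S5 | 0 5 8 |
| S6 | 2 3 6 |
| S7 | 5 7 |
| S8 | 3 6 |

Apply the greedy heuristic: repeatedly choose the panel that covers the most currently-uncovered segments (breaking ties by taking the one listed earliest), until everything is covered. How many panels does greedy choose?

5

Greedy: pick S1 (covers 3 new) → pick S2 (covers 2 new) → pick S5 (covers 2 new) → pick S3 (covers 1 new) → pick S7 (covers 1 new). Total picks: 5.
(The true minimum cover uses only 4 panels, so greedy is not optimal here.)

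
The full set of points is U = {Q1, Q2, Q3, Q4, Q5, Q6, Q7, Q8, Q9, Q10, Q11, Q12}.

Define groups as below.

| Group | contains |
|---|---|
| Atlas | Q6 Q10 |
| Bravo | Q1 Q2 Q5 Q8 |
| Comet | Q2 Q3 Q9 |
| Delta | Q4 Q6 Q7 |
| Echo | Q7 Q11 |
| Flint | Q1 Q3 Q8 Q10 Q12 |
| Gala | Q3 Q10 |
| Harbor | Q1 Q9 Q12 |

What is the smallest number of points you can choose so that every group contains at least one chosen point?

4

The 4 points {Q5, Q7, Q9, Q10} hit every group.
No choice of 3 points meets every group, so 4 is the minimum.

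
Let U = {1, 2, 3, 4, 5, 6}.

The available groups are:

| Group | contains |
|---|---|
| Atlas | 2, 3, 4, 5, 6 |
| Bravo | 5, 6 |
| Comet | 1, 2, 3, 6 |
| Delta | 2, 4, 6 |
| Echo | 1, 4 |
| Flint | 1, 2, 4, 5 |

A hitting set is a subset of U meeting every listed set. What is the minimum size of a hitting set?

The 2 points {1, 6} hit every group.
The groups Bravo, Echo are pairwise disjoint, so any hitting set needs a separate point for each — at least 2. Hence 2 is optimal.

2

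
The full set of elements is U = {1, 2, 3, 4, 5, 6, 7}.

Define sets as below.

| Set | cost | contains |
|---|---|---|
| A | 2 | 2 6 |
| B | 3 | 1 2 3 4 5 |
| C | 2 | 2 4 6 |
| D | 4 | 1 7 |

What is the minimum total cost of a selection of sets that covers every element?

9

A, B, D together cover every element (A ∪ B ∪ D = {1, 2, 3, 4, 5, 6, 7}); total cost 2 + 3 + 4 = 9.
No covering selection has total cost below 9.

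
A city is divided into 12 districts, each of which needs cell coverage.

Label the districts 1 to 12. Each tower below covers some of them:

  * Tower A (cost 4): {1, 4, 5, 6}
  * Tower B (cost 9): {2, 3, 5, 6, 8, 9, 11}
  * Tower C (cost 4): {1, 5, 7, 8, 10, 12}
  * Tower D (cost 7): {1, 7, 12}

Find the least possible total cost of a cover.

17

A, B, C together cover every district (A ∪ B ∪ C = {1, 2, 3, 4, 5, 6, 7, 8, 9, 10, 11, 12}); total cost 4 + 9 + 4 = 17.
No covering selection has total cost below 17.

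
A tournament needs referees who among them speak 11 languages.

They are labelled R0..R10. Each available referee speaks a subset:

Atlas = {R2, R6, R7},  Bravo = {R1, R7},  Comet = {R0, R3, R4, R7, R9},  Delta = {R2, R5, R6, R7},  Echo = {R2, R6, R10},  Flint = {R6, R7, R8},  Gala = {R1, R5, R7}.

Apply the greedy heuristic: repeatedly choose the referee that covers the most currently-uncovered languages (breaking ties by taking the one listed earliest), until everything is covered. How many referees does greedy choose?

Greedy: pick Comet (covers 5 new) → pick Delta (covers 3 new) → pick Bravo (covers 1 new) → pick Echo (covers 1 new) → pick Flint (covers 1 new). Total picks: 5.
(The true minimum cover uses only 4 referees, so greedy is not optimal here.)

5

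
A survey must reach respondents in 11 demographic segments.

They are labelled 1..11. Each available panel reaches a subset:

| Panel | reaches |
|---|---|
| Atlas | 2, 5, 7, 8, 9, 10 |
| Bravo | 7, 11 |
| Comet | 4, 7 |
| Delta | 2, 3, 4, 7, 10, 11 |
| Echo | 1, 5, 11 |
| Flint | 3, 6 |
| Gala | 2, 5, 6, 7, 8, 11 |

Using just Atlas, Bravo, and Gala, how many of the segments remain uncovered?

Union of Atlas, Bravo, Gala = {2, 5, 6, 7, 8, 9, 10, 11}.
Not covered: 1, 3, 4 — 3 segments.

3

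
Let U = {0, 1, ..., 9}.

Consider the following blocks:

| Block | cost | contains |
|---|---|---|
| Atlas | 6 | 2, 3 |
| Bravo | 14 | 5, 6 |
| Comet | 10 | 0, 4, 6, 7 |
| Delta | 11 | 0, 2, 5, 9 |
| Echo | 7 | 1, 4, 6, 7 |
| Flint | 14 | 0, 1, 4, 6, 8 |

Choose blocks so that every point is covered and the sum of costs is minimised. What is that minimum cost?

Atlas, Delta, Echo, Flint together cover every point (Atlas ∪ Delta ∪ Echo ∪ Flint = {0, 1, 2, 3, 4, 5, 6, 7, 8, 9}); total cost 6 + 11 + 7 + 14 = 38.
No covering selection has total cost below 38.

38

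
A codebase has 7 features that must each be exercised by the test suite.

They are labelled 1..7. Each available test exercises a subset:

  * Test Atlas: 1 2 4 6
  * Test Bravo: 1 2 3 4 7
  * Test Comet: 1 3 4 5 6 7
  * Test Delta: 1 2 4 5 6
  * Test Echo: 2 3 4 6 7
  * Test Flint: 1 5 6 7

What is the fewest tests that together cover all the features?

Take {Comet, Delta}. Their union is {1, 2, 3, 4, 5, 6, 7}, which is all 7 features.
No single test has all 7 features (the largest, Comet, has 6), so 2 is optimal.

2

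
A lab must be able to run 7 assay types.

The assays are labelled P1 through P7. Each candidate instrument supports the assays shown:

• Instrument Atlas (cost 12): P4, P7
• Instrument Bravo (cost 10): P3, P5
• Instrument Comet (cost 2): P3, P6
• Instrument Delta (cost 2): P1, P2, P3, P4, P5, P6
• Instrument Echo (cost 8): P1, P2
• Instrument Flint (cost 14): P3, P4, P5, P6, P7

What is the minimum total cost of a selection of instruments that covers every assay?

14

Atlas, Delta together cover every assay (Atlas ∪ Delta = {P1, P2, P3, P4, P5, P6, P7}); total cost 12 + 2 = 14.
No covering selection has total cost below 14.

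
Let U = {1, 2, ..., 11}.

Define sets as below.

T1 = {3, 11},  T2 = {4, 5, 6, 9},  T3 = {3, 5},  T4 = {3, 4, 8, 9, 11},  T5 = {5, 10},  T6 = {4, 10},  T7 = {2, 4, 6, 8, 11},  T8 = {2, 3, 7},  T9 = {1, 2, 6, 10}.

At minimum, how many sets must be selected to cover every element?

4

Take {T3, T4, T8, T9}. Their union is {1, 2, 3, 4, 5, 6, 7, 8, 9, 10, 11}, which is all 11 elements.
No 3 of the 9 sets cover everything (all 84 combinations miss at least one element), so 4 is optimal.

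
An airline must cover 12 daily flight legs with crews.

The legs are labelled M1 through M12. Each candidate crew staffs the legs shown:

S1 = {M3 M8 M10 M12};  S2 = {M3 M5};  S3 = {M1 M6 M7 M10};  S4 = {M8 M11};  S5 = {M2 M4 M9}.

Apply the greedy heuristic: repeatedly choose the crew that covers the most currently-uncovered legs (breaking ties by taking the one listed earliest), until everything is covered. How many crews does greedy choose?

Greedy: pick S1 (covers 4 new) → pick S3 (covers 3 new) → pick S5 (covers 3 new) → pick S2 (covers 1 new) → pick S4 (covers 1 new). Total picks: 5.

5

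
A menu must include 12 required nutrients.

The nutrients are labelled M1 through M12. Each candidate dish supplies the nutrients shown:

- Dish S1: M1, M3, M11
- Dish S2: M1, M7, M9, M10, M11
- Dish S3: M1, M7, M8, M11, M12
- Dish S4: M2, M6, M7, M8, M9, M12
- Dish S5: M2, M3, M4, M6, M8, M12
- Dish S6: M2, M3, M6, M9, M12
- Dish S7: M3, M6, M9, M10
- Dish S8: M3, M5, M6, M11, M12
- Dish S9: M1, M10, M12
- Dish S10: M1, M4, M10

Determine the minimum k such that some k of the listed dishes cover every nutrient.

S2 and S5 and S8 together: S2 ∪ S5 ∪ S8 = {M1, M2, M3, M4, M5, M6, M7, M8, M9, M10, M11, M12} — every nutrient is covered.
Only S8 contains M5, so S8 is forced; the remaining 7 nutrients need at least 2 more dishes (each remaining dish adds at most 4) — so at least 3 dishes are needed, and 3 is optimal.

3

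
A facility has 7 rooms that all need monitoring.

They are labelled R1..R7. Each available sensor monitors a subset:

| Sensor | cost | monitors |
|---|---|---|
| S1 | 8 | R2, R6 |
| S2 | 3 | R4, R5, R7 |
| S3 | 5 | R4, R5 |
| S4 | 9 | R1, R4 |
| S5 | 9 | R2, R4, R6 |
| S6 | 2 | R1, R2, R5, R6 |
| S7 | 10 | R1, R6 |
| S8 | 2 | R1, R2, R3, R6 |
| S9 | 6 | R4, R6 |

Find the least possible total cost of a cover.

S2, S8 together cover every room (S2 ∪ S8 = {R1, R2, R3, R4, R5, R6, R7}); total cost 3 + 2 = 5.
The greedy pick S6, S2, S8 costs 7; no covering selection beats 5.

5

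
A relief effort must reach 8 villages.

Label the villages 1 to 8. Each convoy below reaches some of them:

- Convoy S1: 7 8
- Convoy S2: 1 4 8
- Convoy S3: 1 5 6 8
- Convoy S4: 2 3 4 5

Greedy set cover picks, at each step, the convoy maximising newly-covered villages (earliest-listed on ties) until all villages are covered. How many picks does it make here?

Greedy: pick S3 (covers 4 new) → pick S4 (covers 3 new) → pick S1 (covers 1 new). Total picks: 3.

3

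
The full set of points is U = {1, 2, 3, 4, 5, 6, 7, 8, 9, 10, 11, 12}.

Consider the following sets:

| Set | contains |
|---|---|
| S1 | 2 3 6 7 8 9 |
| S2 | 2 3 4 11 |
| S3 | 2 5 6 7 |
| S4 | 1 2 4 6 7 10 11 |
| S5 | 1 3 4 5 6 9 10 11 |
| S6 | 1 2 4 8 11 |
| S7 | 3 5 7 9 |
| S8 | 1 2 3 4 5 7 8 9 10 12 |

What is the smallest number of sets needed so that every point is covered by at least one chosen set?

Take {S4, S8}. Their union is {1, 2, 3, 4, 5, 6, 7, 8, 9, 10, 11, 12}, which is all 12 points.
No single set has all 12 points (the largest, S8, has 10), so 2 is optimal.

2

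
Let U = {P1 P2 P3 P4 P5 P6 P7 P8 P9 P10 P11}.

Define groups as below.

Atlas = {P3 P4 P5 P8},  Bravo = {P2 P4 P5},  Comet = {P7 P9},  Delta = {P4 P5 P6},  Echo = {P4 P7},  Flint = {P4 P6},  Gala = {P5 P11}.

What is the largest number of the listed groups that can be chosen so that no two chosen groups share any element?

3

Comet, Flint, Gala are pairwise disjoint (Comet={P7,P9}; Flint={P4,P6}; Gala={P5,P11}).
Every remaining group overlaps one of these, and no 4 of the listed groups are pairwise disjoint, so 3 is the maximum.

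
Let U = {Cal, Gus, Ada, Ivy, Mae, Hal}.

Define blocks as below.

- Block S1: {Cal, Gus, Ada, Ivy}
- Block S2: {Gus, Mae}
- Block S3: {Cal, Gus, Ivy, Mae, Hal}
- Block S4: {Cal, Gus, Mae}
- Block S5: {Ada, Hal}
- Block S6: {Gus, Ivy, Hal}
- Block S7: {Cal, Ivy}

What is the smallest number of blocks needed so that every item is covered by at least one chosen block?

Take {S3, S5}. Their union is {Cal, Gus, Ada, Ivy, Mae, Hal}, which is all 6 items.
No single block has all 6 items (the largest, S3, has 5), so 2 is optimal.

2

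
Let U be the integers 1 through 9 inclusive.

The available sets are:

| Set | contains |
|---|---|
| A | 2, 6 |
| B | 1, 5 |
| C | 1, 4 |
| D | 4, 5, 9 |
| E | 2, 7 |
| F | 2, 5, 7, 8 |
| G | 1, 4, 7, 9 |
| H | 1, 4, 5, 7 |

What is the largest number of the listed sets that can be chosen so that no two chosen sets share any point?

2

A, H are pairwise disjoint (A={2,6}; H={1,4,5,7}).
Every remaining set overlaps one of these, and no 3 of the listed sets are pairwise disjoint, so 2 is the maximum.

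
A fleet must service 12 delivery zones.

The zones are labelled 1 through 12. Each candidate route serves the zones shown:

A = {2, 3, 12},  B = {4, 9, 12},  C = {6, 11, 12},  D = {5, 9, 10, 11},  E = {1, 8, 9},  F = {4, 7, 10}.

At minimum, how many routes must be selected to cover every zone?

Take {A, C, D, E, F}. Their union is {1, 2, 3, 4, 5, 6, 7, 8, 9, 10, 11, 12}, which is all 12 zones.
No 4 of the 6 routes cover everything (all 15 combinations miss at least one zone), so 5 is optimal.

5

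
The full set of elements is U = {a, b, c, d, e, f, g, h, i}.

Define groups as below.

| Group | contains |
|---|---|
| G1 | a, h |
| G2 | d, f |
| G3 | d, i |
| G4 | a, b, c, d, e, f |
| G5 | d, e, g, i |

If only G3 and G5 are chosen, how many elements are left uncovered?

Union of G3, G5 = {d, e, g, i}.
Not covered: a, b, c, f, h — 5 elements.

5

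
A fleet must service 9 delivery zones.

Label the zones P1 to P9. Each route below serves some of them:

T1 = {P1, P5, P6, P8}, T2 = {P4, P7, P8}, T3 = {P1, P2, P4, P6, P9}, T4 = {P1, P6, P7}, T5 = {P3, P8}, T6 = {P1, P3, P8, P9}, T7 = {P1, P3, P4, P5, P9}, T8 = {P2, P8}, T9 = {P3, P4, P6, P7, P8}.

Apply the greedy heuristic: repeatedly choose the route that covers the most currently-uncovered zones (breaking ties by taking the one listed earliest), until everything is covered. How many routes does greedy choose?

3

Greedy: pick T3 (covers 5 new) → pick T9 (covers 3 new) → pick T1 (covers 1 new). Total picks: 3.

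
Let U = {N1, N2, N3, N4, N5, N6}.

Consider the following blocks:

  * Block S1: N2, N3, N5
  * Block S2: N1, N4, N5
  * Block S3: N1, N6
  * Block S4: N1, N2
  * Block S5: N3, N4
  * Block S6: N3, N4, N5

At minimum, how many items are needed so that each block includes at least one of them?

2

Take H = {N1, N3}. Each listed block contains at least one of these, so H is a hitting set of size 2.
The blocks S4, S5 are pairwise disjoint, so any hitting set needs a separate item for each — at least 2. Hence 2 is optimal.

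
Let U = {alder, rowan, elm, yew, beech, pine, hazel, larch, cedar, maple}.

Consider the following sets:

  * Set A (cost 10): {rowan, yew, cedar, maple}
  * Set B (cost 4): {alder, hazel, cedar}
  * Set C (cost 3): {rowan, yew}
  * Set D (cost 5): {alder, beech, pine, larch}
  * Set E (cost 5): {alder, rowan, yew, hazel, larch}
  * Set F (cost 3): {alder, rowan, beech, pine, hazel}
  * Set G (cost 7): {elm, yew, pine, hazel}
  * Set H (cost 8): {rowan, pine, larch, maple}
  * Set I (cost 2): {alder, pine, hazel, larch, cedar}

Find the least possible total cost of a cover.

20

F, G, H, I together cover every point (F ∪ G ∪ H ∪ I = {alder, rowan, elm, yew, beech, pine, hazel, larch, cedar, maple}); total cost 3 + 7 + 8 + 2 = 20.
The greedy pick I, C, F, G, H costs 23; no covering selection beats 20.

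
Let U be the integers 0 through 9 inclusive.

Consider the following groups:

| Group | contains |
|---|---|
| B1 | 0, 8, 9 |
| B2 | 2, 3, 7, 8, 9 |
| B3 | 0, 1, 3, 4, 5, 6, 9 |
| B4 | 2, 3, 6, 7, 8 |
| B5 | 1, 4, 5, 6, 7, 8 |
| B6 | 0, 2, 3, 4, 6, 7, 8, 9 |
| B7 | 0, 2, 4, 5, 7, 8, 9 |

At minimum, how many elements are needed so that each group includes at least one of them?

Take H = {8, 9}. Each listed group contains at least one of these, so H is a hitting set of size 2.
No single element lies in every group, so at least 2 are needed and 2 is optimal.

2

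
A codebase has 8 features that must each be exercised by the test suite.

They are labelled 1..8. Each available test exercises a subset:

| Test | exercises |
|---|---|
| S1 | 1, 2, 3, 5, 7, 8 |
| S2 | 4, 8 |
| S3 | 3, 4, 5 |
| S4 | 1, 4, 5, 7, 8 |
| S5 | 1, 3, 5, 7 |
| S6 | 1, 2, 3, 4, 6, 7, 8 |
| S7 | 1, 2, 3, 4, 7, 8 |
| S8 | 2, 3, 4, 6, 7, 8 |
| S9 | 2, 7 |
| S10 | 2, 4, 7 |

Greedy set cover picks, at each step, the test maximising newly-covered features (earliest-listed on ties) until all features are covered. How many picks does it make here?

2

Greedy: pick S6 (covers 7 new) → pick S1 (covers 1 new). Total picks: 2.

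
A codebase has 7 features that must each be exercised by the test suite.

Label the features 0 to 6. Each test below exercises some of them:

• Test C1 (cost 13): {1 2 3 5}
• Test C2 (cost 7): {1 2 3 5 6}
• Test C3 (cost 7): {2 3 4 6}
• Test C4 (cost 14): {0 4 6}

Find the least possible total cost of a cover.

21

C2, C4 together cover every feature (C2 ∪ C4 = {0, 1, 2, 3, 4, 5, 6}); total cost 7 + 14 = 21.
The greedy pick C2, C3, C4 costs 28; no covering selection beats 21.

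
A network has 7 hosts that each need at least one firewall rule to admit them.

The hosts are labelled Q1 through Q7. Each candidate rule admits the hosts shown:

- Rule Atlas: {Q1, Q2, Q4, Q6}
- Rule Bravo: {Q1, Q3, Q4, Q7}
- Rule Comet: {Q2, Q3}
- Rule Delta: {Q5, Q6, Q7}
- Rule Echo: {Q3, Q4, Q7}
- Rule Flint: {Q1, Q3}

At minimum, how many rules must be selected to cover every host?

3

Atlas and Comet and Delta together: Atlas ∪ Comet ∪ Delta = {Q1, Q2, Q3, Q4, Q5, Q6, Q7} — every host is covered.
Only Delta contains Q5, so Delta is forced; the remaining 4 hosts need at least 2 more rules (each remaining rule adds at most 3) — so at least 3 rules are needed, and 3 is optimal.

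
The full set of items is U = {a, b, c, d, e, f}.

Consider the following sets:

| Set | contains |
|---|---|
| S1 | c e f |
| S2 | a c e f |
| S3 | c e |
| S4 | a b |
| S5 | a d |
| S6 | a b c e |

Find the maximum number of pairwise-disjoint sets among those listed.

2

S3, S4 are pairwise disjoint (S3={c,e}; S4={a,b}).
Every remaining set overlaps one of these, and no 3 of the listed sets are pairwise disjoint, so 2 is the maximum.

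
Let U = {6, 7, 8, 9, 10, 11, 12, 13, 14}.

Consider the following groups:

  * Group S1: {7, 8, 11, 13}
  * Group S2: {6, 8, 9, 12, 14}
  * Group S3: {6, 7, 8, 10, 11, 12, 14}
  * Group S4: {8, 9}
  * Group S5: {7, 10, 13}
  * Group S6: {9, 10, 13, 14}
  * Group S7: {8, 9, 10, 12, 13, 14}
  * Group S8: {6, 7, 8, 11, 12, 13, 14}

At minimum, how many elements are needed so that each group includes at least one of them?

H = {8, 10} meets every group (each contains at least one member of H), and |H| = 2.
The groups S4, S5 are pairwise disjoint, so any hitting set needs a separate element for each — at least 2. Hence 2 is optimal.

2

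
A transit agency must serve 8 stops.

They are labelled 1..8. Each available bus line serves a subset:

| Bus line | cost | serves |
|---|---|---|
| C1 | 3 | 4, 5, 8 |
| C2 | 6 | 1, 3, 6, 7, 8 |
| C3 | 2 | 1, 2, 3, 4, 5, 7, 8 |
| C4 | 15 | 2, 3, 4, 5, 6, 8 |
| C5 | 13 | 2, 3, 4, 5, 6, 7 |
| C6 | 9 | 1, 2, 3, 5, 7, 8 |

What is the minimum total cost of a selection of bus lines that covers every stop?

8

C2, C3 together cover every stop (C2 ∪ C3 = {1, 2, 3, 4, 5, 6, 7, 8}); total cost 6 + 2 = 8.
No covering selection has total cost below 8.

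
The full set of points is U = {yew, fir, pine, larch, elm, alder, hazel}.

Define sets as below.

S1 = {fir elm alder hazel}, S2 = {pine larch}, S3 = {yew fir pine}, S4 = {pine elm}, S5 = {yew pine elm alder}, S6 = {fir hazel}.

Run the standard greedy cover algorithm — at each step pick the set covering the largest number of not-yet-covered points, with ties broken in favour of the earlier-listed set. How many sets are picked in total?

Greedy: pick S1 (covers 4 new) → pick S2 (covers 2 new) → pick S3 (covers 1 new). Total picks: 3.

3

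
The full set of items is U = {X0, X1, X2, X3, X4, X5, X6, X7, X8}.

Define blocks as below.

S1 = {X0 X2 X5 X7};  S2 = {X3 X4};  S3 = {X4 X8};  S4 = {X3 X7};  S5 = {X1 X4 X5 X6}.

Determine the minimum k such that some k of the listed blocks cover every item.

S1 and S3 and S4 and S5 together: S1 ∪ S3 ∪ S4 ∪ S5 = {X0, X1, X2, X3, X4, X5, X6, X7, X8} — every item is covered.
No 3 of the 5 blocks cover everything (all 10 combinations miss at least one item), so 4 is optimal.

4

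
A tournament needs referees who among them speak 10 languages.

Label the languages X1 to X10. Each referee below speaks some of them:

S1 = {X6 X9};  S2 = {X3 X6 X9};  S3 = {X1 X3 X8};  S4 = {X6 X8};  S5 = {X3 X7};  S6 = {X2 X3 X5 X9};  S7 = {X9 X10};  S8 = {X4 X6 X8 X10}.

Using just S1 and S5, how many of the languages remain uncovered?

6

Union of S1, S5 = {X3, X6, X7, X9}.
Not covered: X1, X2, X4, X5, X8, X10 — 6 languages.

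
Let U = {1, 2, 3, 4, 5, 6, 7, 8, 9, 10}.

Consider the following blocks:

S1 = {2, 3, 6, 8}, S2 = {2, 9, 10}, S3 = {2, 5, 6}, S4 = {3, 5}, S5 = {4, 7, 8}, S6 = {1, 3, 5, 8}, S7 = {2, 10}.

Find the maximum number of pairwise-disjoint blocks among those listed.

3

S4, S5, S7 are pairwise disjoint (S4={3,5}; S5={4,7,8}; S7={2,10}).
Every remaining block overlaps one of these, and no 4 of the listed blocks are pairwise disjoint, so 3 is the maximum.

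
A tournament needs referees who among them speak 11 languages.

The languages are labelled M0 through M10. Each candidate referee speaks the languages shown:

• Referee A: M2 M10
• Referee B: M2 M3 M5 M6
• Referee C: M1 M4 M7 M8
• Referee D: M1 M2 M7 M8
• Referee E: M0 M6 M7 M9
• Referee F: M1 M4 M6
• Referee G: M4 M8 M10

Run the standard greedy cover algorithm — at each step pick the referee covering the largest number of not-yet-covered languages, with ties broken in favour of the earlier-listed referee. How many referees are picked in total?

4

Greedy: pick B (covers 4 new) → pick C (covers 4 new) → pick E (covers 2 new) → pick A (covers 1 new). Total picks: 4.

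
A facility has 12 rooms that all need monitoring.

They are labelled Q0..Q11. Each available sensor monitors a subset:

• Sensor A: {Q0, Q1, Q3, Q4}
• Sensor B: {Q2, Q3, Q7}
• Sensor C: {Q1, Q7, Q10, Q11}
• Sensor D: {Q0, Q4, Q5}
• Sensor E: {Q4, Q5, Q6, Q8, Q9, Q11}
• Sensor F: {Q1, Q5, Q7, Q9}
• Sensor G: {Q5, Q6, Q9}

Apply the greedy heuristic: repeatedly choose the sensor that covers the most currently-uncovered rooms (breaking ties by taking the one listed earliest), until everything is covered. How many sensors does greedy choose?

Greedy: pick E (covers 6 new) → pick A (covers 3 new) → pick B (covers 2 new) → pick C (covers 1 new). Total picks: 4.

4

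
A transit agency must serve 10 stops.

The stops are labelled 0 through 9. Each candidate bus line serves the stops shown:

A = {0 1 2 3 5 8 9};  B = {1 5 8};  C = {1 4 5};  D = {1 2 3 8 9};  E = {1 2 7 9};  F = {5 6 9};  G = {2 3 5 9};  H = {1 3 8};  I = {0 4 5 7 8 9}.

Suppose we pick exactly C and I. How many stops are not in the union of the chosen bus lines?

3

Union of C, I = {0, 1, 4, 5, 7, 8, 9}.
Not covered: 2, 3, 6 — 3 stops.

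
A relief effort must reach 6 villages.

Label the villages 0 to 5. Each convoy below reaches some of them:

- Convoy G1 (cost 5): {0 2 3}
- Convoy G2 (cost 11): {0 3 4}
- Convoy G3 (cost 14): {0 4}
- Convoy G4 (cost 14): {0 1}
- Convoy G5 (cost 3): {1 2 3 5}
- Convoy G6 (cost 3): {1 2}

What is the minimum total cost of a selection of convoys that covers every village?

14

G2, G5 together cover every village (G2 ∪ G5 = {0, 1, 2, 3, 4, 5}); total cost 11 + 3 = 14.
The greedy pick G5, G1, G2 costs 19; no covering selection beats 14.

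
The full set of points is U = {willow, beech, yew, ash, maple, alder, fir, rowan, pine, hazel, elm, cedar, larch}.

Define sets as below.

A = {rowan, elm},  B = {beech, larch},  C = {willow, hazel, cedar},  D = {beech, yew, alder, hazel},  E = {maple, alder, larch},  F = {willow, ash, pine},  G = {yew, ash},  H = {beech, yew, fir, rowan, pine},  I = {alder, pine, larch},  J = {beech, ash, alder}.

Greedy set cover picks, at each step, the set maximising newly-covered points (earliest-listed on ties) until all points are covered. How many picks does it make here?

Greedy: pick H (covers 5 new) → pick C (covers 3 new) → pick E (covers 3 new) → pick A (covers 1 new) → pick F (covers 1 new). Total picks: 5.

5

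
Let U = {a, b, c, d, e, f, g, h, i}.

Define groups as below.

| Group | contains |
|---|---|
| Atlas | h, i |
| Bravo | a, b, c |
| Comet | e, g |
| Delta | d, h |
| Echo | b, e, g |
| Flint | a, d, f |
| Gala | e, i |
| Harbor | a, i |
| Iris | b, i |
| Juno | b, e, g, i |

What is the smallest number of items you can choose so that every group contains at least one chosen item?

4

T = {b, d, e, i} meets every group (each contains at least one member of T), and |T| = 4.
No choice of 3 items meets every group, so 4 is the minimum.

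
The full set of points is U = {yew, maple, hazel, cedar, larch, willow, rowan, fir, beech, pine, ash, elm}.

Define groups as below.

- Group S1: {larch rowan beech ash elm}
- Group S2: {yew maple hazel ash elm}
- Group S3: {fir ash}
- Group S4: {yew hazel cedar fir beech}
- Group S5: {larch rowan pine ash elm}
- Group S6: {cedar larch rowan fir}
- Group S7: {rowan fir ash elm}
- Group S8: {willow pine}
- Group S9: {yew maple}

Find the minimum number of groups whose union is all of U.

S2 and S4 and S6 and S8 together: S2 ∪ S4 ∪ S6 ∪ S8 = {yew, maple, hazel, cedar, larch, willow, rowan, fir, beech, pine, ash, elm} — every point is covered.
No 3 of the 9 groups cover everything (all 84 combinations miss at least one point), so 4 is optimal.

4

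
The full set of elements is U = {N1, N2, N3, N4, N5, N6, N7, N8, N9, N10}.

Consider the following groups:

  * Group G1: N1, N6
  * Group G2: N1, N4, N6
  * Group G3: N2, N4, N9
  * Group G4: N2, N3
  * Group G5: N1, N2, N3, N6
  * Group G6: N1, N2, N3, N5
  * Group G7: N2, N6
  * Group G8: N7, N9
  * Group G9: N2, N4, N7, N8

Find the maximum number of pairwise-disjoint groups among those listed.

3

G1, G4, G8 are pairwise disjoint (G1={N1,N6}; G4={N2,N3}; G8={N7,N9}).
Every remaining group overlaps one of these, and no 4 of the listed groups are pairwise disjoint, so 3 is the maximum.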